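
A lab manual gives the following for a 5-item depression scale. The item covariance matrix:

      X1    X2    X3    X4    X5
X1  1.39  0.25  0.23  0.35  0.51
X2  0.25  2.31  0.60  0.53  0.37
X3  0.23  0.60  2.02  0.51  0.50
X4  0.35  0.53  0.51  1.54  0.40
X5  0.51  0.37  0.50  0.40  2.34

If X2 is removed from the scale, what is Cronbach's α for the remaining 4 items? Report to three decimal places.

Remaining items: X1, X3, X4, X5 (k = 4).
ΣVar(i) = 1.39 + 2.02 + 1.54 + 2.34 = 7.29
Var(T) = 7.29 + 2 × 2.50 = 12.29
α (item deleted) = (4/3)·(1 − 7.29/12.29) = 0.542

α = 0.542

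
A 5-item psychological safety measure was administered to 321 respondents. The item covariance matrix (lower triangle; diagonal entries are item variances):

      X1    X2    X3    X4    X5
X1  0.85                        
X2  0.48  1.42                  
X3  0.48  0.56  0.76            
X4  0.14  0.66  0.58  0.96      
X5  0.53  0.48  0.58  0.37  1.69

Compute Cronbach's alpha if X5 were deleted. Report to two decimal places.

Remaining items: X1, X2, X3, X4 (k = 4).
sum of item variances = 0.85 + 1.42 + 0.76 + 0.96 = 3.99
σ²_total = 3.99 + 2 × 2.90 = 9.79
α (item deleted) = (4/3)·(1 − 3.99/9.79) = 0.79

Cronbach's alpha = 0.79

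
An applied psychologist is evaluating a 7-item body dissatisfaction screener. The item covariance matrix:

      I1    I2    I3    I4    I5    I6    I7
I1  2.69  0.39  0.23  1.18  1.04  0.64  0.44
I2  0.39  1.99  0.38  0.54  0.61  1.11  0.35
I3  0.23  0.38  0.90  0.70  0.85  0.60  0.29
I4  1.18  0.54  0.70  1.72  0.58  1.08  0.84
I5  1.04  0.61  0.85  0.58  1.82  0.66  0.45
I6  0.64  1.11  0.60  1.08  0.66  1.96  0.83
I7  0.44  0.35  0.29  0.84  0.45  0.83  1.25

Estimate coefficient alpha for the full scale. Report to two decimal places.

coefficient alpha = 0.81

ΣVar(i) = 2.69 + 1.99 + 0.90 + 1.72 + 1.82 + 1.96 + 1.25 = 12.33
Σ_{i<j} σ_ij = 13.79
σ²_total = 12.33 + 2 × 13.79 = 39.91
α = (k/(k−1))·(1 − ΣVar(i)/σ²_total) = (7/6)·(1 − 12.33/39.91) = 0.81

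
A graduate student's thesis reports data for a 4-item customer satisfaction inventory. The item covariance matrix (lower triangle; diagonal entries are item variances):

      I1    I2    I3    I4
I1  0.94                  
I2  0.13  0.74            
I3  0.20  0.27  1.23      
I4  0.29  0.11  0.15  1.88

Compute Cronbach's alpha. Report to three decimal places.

α = 0.433

Σσ²ᵢ = 0.94 + 0.74 + 1.23 + 1.88 = 4.79
Σ_{i<j} σ_ij = 1.15
Var(T) = 4.79 + 2 × 1.15 = 7.09
α = (k/(k−1))·(1 − Σσ²ᵢ/Var(T)) = (4/3)·(1 − 4.79/7.09) = 0.433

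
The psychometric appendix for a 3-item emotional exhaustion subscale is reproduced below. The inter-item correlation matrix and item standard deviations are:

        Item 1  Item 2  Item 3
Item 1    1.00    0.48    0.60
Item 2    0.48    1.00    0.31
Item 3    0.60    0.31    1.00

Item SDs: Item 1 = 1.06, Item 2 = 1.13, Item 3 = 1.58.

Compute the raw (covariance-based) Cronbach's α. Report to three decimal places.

α = 0.698

Σσ²ᵢ = 1.06² + 1.13² + 1.58² = 4.8969
Covariances σ_ij = r_ij · s_i · s_j:
  σ(Item 1,Item 2) = 0.48 × 1.06 × 1.13 = 0.5749
  σ(Item 1,Item 3) = 0.60 × 1.06 × 1.58 = 1.0049
  σ(Item 2,Item 3) = 0.31 × 1.13 × 1.58 = 0.5535
σ²_T = Σσ²ᵢ + 2·Σσ_ij = 4.8969 + 2 × 2.1333 = 9.1635
α = (3/2)·(1 − 4.8969/9.1635) = 0.698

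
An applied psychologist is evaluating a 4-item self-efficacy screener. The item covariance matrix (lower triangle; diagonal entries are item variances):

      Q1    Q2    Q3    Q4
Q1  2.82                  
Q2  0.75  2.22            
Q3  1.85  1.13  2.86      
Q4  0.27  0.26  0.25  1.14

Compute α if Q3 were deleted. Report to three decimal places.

Remaining items: Q1, Q2, Q4 (k = 3).
Σσ²ᵢ = 2.82 + 2.22 + 1.14 = 6.18
total variance = 6.18 + 2 × 1.28 = 8.74
α (item deleted) = (3/2)·(1 − 6.18/8.74) = 0.439

α = 0.439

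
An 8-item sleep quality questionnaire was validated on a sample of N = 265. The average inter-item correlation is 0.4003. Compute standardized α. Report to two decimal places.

Standardized α = k·r̄ / (1 + (k−1)·r̄) = 8 × 0.4003 / (1 + 7 × 0.4003)
  = 3.2024 / 3.8021 = 0.84

α = 0.84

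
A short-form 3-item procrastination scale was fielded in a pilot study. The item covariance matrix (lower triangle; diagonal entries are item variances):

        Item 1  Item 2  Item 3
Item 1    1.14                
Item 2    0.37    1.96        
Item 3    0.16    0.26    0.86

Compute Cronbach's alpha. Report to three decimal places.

ΣVar(i) = 1.14 + 1.96 + 0.86 = 3.96
Sum of off-diagonal covariances = 0.79
Var(T) = 3.96 + 2 × 0.79 = 5.54
α = (k/(k−1))·(1 − ΣVar(i)/Var(T)) = (3/2)·(1 − 3.96/5.54) = 0.428

Cronbach's alpha = 0.428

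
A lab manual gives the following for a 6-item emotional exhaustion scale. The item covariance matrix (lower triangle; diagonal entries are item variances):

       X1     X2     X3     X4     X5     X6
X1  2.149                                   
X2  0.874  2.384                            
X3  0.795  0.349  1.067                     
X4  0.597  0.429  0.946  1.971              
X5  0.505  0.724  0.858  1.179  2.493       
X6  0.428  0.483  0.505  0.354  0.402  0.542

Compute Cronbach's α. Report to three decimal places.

α = 0.768

Σσ²ᵢ = 2.149 + 2.384 + 1.067 + 1.971 + 2.493 + 0.542 = 10.606
Sum of the distinct covariances = 9.428
σ²_T = 10.606 + 2 × 9.428 = 29.462
α = (k/(k−1))·(1 − Σσ²ᵢ/σ²_T) = (6/5)·(1 − 10.606/29.462) = 0.768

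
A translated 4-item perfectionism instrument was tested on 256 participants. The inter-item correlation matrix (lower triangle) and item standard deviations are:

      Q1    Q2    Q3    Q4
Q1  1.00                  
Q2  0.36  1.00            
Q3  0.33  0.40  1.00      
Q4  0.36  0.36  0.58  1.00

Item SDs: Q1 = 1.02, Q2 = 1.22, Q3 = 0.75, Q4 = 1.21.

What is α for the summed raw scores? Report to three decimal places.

α = 0.707

Σσ²ᵢ = 1.02² + 1.22² + 0.75² + 1.21² = 4.5554
Covariances σ_ij = r_ij · s_i · s_j:
  σ(Q1,Q2) = 0.36 × 1.02 × 1.22 = 0.4480
  σ(Q1,Q3) = 0.33 × 1.02 × 0.75 = 0.2525
  σ(Q1,Q4) = 0.36 × 1.02 × 1.21 = 0.4443
  σ(Q2,Q3) = 0.40 × 1.22 × 0.75 = 0.3660
  σ(Q2,Q4) = 0.36 × 1.22 × 1.21 = 0.5314
  σ(Q3,Q4) = 0.58 × 0.75 × 1.21 = 0.5263
σ²_T = Σσ²ᵢ + 2·Σσ_ij = 4.5554 + 2 × 2.5685 = 9.6924
α = (4/3)·(1 − 4.5554/9.6924) = 0.707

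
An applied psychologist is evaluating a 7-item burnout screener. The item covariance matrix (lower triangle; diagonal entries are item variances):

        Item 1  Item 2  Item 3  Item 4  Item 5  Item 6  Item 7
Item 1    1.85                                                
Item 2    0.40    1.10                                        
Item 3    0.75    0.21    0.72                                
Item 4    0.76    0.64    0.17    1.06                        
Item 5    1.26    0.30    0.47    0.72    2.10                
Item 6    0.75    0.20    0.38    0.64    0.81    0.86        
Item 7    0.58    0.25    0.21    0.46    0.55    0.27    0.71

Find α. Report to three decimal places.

Σσ²ᵢ = 1.85 + 1.10 + 0.72 + 1.06 + 2.10 + 0.86 + 0.71 = 8.40
Sum of off-diagonal covariances = 10.78
total variance = 8.40 + 2 × 10.78 = 29.96
α = (k/(k−1))·(1 − Σσ²ᵢ/total variance) = (7/6)·(1 − 8.40/29.96) = 0.840

α = 0.840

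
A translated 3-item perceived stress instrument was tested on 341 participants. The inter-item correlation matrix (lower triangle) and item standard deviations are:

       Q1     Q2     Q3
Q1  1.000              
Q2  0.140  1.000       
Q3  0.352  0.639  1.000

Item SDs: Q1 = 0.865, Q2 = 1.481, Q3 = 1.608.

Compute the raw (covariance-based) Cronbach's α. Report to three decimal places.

α = 0.663

Σσ²ᵢ = 0.865² + 1.481² + 1.608² = 5.5273
Covariances σ_ij = r_ij · s_i · s_j:
  σ(Q1,Q2) = 0.140 × 0.865 × 1.481 = 0.1793
  σ(Q1,Q3) = 0.352 × 0.865 × 1.608 = 0.4896
  σ(Q2,Q3) = 0.639 × 1.481 × 1.608 = 1.5217
σ²_T = Σσ²ᵢ + 2·Σσ_ij = 5.5273 + 2 × 2.1906 = 9.9085
α = (3/2)·(1 − 5.5273/9.9085) = 0.663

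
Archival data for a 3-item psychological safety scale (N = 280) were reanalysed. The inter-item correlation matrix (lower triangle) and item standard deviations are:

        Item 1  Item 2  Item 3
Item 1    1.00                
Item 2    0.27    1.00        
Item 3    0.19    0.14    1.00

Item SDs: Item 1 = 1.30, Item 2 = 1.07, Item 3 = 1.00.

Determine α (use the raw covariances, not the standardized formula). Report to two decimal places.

Σσ²ᵢ = 1.30² + 1.07² + 1.00² = 3.8349
Covariances σ_ij = r_ij · s_i · s_j:
  σ(Item 1,Item 2) = 0.27 × 1.30 × 1.07 = 0.3756
  σ(Item 1,Item 3) = 0.19 × 1.30 × 1.00 = 0.2470
  σ(Item 2,Item 3) = 0.14 × 1.07 × 1.00 = 0.1498
σ²_T = Σσ²ᵢ + 2·Σσ_ij = 3.8349 + 2 × 0.7724 = 5.3797
α = (3/2)·(1 − 3.8349/5.3797) = 0.43

α = 0.43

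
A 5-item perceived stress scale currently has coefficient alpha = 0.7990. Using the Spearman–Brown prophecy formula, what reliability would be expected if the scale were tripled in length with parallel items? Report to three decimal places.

predicted reliability = 0.923

Length factor m = 3
α' = m·α / (1 + (m−1)·α)
   = 3 × 0.7990 / (1 + (3 − 1) × 0.7990)
   = 2.3970 / 2.5980 = 0.923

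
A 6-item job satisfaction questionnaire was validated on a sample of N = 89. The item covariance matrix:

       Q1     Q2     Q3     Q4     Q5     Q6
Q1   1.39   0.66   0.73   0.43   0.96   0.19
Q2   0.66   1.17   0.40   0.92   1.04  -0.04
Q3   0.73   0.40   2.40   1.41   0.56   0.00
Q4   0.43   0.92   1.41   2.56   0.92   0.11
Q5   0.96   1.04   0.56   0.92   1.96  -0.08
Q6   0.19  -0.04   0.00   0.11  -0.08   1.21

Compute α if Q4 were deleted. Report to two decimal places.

α = 0.65

Remaining items: Q1, Q2, Q3, Q5, Q6 (k = 5).
sum of item variances = 1.39 + 1.17 + 2.40 + 1.96 + 1.21 = 8.13
σ²_total = 8.13 + 2 × 4.42 = 16.97
α (item deleted) = (5/4)·(1 − 8.13/16.97) = 0.65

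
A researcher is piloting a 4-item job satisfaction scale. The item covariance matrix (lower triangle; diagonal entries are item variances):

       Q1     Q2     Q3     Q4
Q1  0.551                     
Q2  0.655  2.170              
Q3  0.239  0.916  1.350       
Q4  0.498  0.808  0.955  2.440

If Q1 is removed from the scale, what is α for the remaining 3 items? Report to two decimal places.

Remaining items: Q2, Q3, Q4 (k = 3).
Σσᵢ² = 2.170 + 1.350 + 2.440 = 5.960
σ²_T = 5.960 + 2 × 2.679 = 11.318
α (item deleted) = (3/2)·(1 − 5.960/11.318) = 0.71

α = 0.71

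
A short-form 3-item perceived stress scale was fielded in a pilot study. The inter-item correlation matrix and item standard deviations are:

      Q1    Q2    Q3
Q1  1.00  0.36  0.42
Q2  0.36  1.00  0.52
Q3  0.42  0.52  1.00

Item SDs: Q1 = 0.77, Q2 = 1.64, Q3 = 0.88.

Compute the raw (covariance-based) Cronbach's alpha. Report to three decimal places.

Σσ²ᵢ = 0.77² + 1.64² + 0.88² = 4.0569
Covariances σ_ij = r_ij · s_i · s_j:
  σ(Q1,Q2) = 0.36 × 0.77 × 1.64 = 0.4546
  σ(Q1,Q3) = 0.42 × 0.77 × 0.88 = 0.2846
  σ(Q2,Q3) = 0.52 × 1.64 × 0.88 = 0.7505
σ²_T = Σσ²ᵢ + 2·Σσ_ij = 4.0569 + 2 × 1.4897 = 7.0363
α = (3/2)·(1 − 4.0569/7.0363) = 0.635

Cronbach's alpha = 0.635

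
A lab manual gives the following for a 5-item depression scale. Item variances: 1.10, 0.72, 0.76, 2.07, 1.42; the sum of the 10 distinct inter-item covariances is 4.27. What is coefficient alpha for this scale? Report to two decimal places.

coefficient alpha = 0.73

Σσ²ᵢ = 1.10 + 0.72 + 0.76 + 2.07 + 1.42 = 6.07
Sum of distinct covariances = 4.27
Var(T) = Σσ²ᵢ + 2·Σcov = 6.07 + 2 × 4.27 = 14.61
α = (5/4)·(1 − 6.07/14.61) = 0.73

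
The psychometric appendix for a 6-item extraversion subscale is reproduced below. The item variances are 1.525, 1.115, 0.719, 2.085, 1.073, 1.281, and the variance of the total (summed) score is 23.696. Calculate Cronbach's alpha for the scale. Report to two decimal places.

sum of item variances = 1.525 + 1.115 + 0.719 + 2.085 + 1.073 + 1.281 = 7.798
α = (k/(k−1))·(1 − sum of item variances/total variance) = (6/5)·(1 − 7.798/23.696) = 0.81

Cronbach's alpha = 0.81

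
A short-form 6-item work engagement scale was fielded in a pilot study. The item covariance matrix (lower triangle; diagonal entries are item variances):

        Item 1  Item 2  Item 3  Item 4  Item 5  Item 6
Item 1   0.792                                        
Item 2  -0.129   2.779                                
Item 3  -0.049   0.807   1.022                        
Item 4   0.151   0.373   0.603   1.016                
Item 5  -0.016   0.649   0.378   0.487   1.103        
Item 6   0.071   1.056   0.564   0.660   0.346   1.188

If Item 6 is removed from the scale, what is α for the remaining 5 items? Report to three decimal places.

Remaining items: Item 1, Item 2, Item 3, Item 4, Item 5 (k = 5).
Σσᵢ² = 0.792 + 2.779 + 1.022 + 1.016 + 1.103 = 6.712
total variance = 6.712 + 2 × 3.254 = 13.220
α (item deleted) = (5/4)·(1 − 6.712/13.220) = 0.615

α = 0.615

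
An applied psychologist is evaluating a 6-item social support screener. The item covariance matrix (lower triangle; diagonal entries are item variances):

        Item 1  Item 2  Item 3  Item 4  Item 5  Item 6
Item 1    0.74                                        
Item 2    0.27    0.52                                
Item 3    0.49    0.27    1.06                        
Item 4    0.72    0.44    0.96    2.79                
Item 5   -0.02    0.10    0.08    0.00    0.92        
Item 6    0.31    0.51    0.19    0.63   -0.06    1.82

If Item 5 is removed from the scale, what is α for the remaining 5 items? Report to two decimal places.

Remaining items: Item 1, Item 2, Item 3, Item 4, Item 6 (k = 5).
Σσᵢ² = 0.74 + 0.52 + 1.06 + 2.79 + 1.82 = 6.93
σ²_T = 6.93 + 2 × 4.79 = 16.51
α (item deleted) = (5/4)·(1 − 6.93/16.51) = 0.73

α = 0.73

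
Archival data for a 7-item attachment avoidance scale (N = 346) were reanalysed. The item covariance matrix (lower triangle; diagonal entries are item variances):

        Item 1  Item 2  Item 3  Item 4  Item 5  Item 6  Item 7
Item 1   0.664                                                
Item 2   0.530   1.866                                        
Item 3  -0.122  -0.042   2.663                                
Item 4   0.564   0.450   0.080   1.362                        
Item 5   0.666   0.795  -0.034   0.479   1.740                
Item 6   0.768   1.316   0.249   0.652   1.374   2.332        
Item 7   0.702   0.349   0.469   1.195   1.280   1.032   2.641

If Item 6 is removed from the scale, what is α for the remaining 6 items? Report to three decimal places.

α = 0.689

Remaining items: Item 1, Item 2, Item 3, Item 4, Item 5, Item 7 (k = 6).
Σσ²ᵢ = 0.664 + 1.866 + 2.663 + 1.362 + 1.740 + 2.641 = 10.936
total variance = 10.936 + 2 × 7.361 = 25.658
α (item deleted) = (6/5)·(1 − 10.936/25.658) = 0.689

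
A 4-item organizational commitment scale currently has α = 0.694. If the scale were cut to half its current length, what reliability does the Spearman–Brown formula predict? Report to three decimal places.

Length factor m = 1/2
α' = m·α / (1 − (1−m)·α)
   = 1/2 × 0.694 / (1 − (1 − 1/2) × 0.694)
   = 0.3470 / 0.6530 = 0.531

predicted reliability = 0.531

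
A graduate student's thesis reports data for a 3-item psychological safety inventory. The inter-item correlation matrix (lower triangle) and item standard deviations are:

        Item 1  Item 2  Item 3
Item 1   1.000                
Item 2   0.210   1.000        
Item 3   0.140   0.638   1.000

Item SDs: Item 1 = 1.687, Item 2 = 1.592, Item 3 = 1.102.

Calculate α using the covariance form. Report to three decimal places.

Σσ²ᵢ = 1.687² + 1.592² + 1.102² = 6.5948
Covariances σ_ij = r_ij · s_i · s_j:
  σ(Item 1,Item 2) = 0.210 × 1.687 × 1.592 = 0.5640
  σ(Item 1,Item 3) = 0.140 × 1.687 × 1.102 = 0.2603
  σ(Item 2,Item 3) = 0.638 × 1.592 × 1.102 = 1.1193
σ²_T = Σσ²ᵢ + 2·Σσ_ij = 6.5948 + 2 × 1.9436 = 10.4820
α = (3/2)·(1 − 6.5948/10.4820) = 0.556

α = 0.556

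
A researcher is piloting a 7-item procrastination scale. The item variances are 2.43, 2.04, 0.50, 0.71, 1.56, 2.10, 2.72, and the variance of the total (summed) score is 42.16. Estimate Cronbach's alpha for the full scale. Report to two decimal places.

α = 0.83

ΣVar(i) = 2.43 + 2.04 + 0.50 + 0.71 + 1.56 + 2.10 + 2.72 = 12.06
α = (k/(k−1))·(1 − ΣVar(i)/σ²_T) = (7/6)·(1 − 12.06/42.16) = 0.83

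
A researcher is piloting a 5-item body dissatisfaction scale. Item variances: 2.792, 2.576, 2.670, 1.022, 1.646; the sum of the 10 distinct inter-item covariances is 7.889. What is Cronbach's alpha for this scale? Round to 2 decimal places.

sum of item variances = 2.792 + 2.576 + 2.670 + 1.022 + 1.646 = 10.706
Sum of distinct covariances = 7.889
σ²_T = sum of item variances + 2·Σcov = 10.706 + 2 × 7.889 = 26.484
α = (5/4)·(1 − 10.706/26.484) = 0.74

α = 0.74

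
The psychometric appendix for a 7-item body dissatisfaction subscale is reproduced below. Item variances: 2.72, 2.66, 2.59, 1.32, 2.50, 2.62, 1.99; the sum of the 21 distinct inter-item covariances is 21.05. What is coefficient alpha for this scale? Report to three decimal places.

α = 0.840

sum of item variances = 2.72 + 2.66 + 2.59 + 1.32 + 2.50 + 2.62 + 1.99 = 16.40
Sum of distinct covariances = 21.05
σ²_total = sum of item variances + 2·Σcov = 16.40 + 2 × 21.05 = 58.50
α = (7/6)·(1 − 16.40/58.50) = 0.840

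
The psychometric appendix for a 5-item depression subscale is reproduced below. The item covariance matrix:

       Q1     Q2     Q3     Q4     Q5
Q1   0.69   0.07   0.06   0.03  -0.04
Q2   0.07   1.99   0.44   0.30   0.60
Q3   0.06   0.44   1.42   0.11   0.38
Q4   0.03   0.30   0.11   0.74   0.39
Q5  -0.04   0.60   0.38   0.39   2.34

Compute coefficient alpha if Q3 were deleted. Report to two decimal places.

Remaining items: Q1, Q2, Q4, Q5 (k = 4).
sum of item variances = 0.69 + 1.99 + 0.74 + 2.34 = 5.76
total variance = 5.76 + 2 × 1.35 = 8.46
α (item deleted) = (4/3)·(1 − 5.76/8.46) = 0.43

coefficient alpha = 0.43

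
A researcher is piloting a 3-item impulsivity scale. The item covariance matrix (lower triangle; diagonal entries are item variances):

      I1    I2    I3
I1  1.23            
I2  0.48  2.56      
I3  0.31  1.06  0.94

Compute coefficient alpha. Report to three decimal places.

α = 0.658

sum of item variances = 1.23 + 2.56 + 0.94 = 4.73
Sum of off-diagonal covariances = 1.85
σ²_T = 4.73 + 2 × 1.85 = 8.43
α = (k/(k−1))·(1 − sum of item variances/σ²_T) = (3/2)·(1 − 4.73/8.43) = 0.658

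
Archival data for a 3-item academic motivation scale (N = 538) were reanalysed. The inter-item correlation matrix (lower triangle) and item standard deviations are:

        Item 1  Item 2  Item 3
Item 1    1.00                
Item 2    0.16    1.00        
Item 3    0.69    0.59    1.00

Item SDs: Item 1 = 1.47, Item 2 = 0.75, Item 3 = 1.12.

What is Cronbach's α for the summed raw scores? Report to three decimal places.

Σσ²ᵢ = 1.47² + 0.75² + 1.12² = 3.9778
Covariances σ_ij = r_ij · s_i · s_j:
  σ(Item 1,Item 2) = 0.16 × 1.47 × 0.75 = 0.1764
  σ(Item 1,Item 3) = 0.69 × 1.47 × 1.12 = 1.1360
  σ(Item 2,Item 3) = 0.59 × 0.75 × 1.12 = 0.4956
σ²_T = Σσ²ᵢ + 2·Σσ_ij = 3.9778 + 2 × 1.8080 = 7.5938
α = (3/2)·(1 − 3.9778/7.5938) = 0.714

α = 0.714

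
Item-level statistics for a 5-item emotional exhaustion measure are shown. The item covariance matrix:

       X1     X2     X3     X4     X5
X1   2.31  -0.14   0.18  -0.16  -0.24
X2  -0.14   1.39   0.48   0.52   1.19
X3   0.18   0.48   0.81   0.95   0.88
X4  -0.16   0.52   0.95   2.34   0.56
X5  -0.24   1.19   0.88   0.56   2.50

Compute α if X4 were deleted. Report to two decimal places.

α = 0.54

Remaining items: X1, X2, X3, X5 (k = 4).
sum of item variances = 2.31 + 1.39 + 0.81 + 2.50 = 7.01
Var(T) = 7.01 + 2 × 2.35 = 11.71
α (item deleted) = (4/3)·(1 − 7.01/11.71) = 0.54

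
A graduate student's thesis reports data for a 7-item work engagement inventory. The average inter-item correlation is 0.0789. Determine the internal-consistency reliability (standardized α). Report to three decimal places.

Standardized α = k·r̄ / (1 + (k−1)·r̄) = 7 × 0.0789 / (1 + 6 × 0.0789)
  = 0.5523 / 1.4734 = 0.375

α = 0.375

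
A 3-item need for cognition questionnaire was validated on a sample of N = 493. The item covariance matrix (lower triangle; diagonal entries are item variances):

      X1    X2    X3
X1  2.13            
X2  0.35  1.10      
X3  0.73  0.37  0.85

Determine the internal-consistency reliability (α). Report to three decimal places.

α = 0.623

ΣVar(i) = 2.13 + 1.10 + 0.85 = 4.08
Σ_{i<j} σ_ij = 1.45
Var(T) = 4.08 + 2 × 1.45 = 6.98
α = (k/(k−1))·(1 − ΣVar(i)/Var(T)) = (3/2)·(1 − 4.08/6.98) = 0.623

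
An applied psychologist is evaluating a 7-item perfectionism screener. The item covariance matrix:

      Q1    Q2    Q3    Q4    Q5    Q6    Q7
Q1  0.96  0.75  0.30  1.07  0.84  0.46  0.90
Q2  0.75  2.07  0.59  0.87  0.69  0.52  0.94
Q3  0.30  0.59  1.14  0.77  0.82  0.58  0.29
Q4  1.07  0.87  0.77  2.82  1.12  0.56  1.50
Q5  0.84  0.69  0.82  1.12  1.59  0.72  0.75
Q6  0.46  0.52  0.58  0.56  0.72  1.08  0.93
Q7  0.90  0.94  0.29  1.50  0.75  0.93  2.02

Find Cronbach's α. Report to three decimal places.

Cronbach's α = 0.854

ΣVar(i) = 0.96 + 2.07 + 1.14 + 2.82 + 1.59 + 1.08 + 2.02 = 11.68
Sum of the distinct covariances = 15.97
total variance = 11.68 + 2 × 15.97 = 43.62
α = (k/(k−1))·(1 − ΣVar(i)/total variance) = (7/6)·(1 − 11.68/43.62) = 0.854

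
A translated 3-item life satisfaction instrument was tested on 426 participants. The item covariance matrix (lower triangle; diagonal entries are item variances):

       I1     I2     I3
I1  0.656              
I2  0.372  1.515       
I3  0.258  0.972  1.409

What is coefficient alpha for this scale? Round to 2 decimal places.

α = 0.71

Σσᵢ² = 0.656 + 1.515 + 1.409 = 3.580
Σ_{i<j} σ_ij = 1.602
Var(T) = 3.580 + 2 × 1.602 = 6.784
α = (k/(k−1))·(1 − Σσᵢ²/Var(T)) = (3/2)·(1 − 3.580/6.784) = 0.71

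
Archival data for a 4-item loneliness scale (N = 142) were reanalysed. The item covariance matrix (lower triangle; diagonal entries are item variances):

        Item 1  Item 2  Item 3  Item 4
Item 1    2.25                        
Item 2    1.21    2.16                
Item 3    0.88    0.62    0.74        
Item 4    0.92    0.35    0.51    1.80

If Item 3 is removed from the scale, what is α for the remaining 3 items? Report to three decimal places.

Remaining items: Item 1, Item 2, Item 4 (k = 3).
sum of item variances = 2.25 + 2.16 + 1.80 = 6.21
σ²_total = 6.21 + 2 × 2.48 = 11.17
α (item deleted) = (3/2)·(1 − 6.21/11.17) = 0.666

α = 0.666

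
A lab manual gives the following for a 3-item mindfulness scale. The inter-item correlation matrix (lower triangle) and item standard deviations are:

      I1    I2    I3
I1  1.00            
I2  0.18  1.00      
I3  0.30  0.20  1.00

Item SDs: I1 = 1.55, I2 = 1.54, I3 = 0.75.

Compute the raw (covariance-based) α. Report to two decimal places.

α = 0.41

Σσ²ᵢ = 1.55² + 1.54² + 0.75² = 5.3366
Covariances σ_ij = r_ij · s_i · s_j:
  σ(I1,I2) = 0.18 × 1.55 × 1.54 = 0.4297
  σ(I1,I3) = 0.30 × 1.55 × 0.75 = 0.3488
  σ(I2,I3) = 0.20 × 1.54 × 0.75 = 0.2310
σ²_T = Σσ²ᵢ + 2·Σσ_ij = 5.3366 + 2 × 1.0095 = 7.3556
α = (3/2)·(1 − 5.3366/7.3556) = 0.41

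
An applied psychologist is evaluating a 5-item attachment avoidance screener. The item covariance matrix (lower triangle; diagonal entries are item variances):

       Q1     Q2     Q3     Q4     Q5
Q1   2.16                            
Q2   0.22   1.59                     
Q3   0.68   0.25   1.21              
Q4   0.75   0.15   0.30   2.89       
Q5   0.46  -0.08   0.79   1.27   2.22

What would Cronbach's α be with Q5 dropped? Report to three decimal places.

Cronbach's α = 0.499

Remaining items: Q1, Q2, Q3, Q4 (k = 4).
ΣVar(i) = 2.16 + 1.59 + 1.21 + 2.89 = 7.85
Var(T) = 7.85 + 2 × 2.35 = 12.55
α (item deleted) = (4/3)·(1 − 7.85/12.55) = 0.499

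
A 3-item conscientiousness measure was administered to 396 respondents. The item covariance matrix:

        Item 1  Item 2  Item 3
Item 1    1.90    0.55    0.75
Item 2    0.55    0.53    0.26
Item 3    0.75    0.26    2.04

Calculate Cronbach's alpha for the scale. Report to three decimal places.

α = 0.617

ΣVar(i) = 1.90 + 0.53 + 2.04 = 4.47
Sum of off-diagonal covariances = 1.56
Var(T) = 4.47 + 2 × 1.56 = 7.59
α = (k/(k−1))·(1 − ΣVar(i)/Var(T)) = (3/2)·(1 − 4.47/7.59) = 0.617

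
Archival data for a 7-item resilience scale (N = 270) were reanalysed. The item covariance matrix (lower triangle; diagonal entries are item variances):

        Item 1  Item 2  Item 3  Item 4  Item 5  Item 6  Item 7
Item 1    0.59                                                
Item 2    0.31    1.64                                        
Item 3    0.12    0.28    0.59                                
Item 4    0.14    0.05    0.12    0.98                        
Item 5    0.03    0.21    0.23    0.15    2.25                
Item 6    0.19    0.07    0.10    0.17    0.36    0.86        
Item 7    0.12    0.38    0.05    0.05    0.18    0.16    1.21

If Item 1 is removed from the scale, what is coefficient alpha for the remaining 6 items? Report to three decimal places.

Remaining items: Item 2, Item 3, Item 4, Item 5, Item 6, Item 7 (k = 6).
sum of item variances = 1.64 + 0.59 + 0.98 + 2.25 + 0.86 + 1.21 = 7.53
Var(T) = 7.53 + 2 × 2.56 = 12.65
α (item deleted) = (6/5)·(1 − 7.53/12.65) = 0.486

coefficient alpha = 0.486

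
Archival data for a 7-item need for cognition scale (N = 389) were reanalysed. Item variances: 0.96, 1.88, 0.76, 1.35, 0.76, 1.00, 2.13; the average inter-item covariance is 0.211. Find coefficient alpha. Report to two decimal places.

ΣVar(i) = 0.96 + 1.88 + 0.76 + 1.35 + 0.76 + 1.00 + 2.13 = 8.84
Sum of the 21 distinct covariances = 21 × 0.211 = 4.431
Var(T) = ΣVar(i) + 2·Σcov = 8.84 + 2 × 4.431 = 17.702
α = (7/6)·(1 − 8.84/17.702) = 0.58

α = 0.58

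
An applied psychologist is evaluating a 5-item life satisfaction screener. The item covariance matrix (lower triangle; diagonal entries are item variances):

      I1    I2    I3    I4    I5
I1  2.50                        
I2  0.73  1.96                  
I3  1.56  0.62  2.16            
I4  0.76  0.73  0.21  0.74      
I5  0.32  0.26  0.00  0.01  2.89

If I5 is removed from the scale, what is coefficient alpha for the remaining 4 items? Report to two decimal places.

coefficient alpha = 0.74

Remaining items: I1, I2, I3, I4 (k = 4).
Σσ²ᵢ = 2.50 + 1.96 + 2.16 + 0.74 = 7.36
total variance = 7.36 + 2 × 4.61 = 16.58
α (item deleted) = (4/3)·(1 − 7.36/16.58) = 0.74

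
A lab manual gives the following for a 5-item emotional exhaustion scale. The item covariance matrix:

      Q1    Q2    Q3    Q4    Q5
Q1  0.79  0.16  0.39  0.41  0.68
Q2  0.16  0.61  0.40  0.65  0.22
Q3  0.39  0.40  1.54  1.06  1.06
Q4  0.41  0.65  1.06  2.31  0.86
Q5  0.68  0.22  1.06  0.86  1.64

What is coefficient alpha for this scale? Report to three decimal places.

sum of item variances = 0.79 + 0.61 + 1.54 + 2.31 + 1.64 = 6.89
Sum of off-diagonal covariances = 5.89
σ²_total = 6.89 + 2 × 5.89 = 18.67
α = (k/(k−1))·(1 − sum of item variances/σ²_total) = (5/4)·(1 − 6.89/18.67) = 0.789

coefficient alpha = 0.789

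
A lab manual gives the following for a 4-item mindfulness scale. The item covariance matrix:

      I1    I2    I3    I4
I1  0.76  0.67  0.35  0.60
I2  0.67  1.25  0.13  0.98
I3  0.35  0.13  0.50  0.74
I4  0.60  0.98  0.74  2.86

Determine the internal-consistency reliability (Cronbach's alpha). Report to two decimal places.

Cronbach's alpha = 0.75

Σσ²ᵢ = 0.76 + 1.25 + 0.50 + 2.86 = 5.37
Σ_{i<j} σ_ij = 3.47
σ²_total = 5.37 + 2 × 3.47 = 12.31
α = (k/(k−1))·(1 − Σσ²ᵢ/σ²_total) = (4/3)·(1 − 5.37/12.31) = 0.75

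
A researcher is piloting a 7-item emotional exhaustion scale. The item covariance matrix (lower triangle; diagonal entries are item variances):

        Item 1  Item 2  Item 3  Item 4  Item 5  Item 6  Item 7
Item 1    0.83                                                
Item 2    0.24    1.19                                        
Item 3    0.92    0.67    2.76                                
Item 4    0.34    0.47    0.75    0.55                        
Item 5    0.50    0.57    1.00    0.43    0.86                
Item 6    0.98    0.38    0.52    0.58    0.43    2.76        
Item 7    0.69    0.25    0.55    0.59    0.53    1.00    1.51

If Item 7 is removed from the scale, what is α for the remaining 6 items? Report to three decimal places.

Remaining items: Item 1, Item 2, Item 3, Item 4, Item 5, Item 6 (k = 6).
Σσ²ᵢ = 0.83 + 1.19 + 2.76 + 0.55 + 0.86 + 2.76 = 8.95
Var(T) = 8.95 + 2 × 8.78 = 26.51
α (item deleted) = (6/5)·(1 − 8.95/26.51) = 0.795

α = 0.795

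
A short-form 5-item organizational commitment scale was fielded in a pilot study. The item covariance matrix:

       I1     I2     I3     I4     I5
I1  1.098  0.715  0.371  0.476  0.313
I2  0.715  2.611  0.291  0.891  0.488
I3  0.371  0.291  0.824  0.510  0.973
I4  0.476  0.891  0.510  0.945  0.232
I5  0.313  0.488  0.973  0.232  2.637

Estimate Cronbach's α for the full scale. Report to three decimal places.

Cronbach's α = 0.706

Σσᵢ² = 1.098 + 2.611 + 0.824 + 0.945 + 2.637 = 8.115
Sum of off-diagonal covariances = 5.260
σ²_T = 8.115 + 2 × 5.260 = 18.635
α = (k/(k−1))·(1 − Σσᵢ²/σ²_T) = (5/4)·(1 − 8.115/18.635) = 0.706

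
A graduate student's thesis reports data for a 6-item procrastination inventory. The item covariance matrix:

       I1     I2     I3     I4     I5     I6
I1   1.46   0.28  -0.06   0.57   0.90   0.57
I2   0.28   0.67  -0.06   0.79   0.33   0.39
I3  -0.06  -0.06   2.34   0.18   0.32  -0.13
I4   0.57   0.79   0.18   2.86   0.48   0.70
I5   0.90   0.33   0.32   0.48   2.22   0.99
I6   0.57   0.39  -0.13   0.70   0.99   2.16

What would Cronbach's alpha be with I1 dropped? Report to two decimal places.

Remaining items: I2, I3, I4, I5, I6 (k = 5).
ΣVar(i) = 0.67 + 2.34 + 2.86 + 2.22 + 2.16 = 10.25
σ²_T = 10.25 + 2 × 3.99 = 18.23
α (item deleted) = (5/4)·(1 − 10.25/18.23) = 0.55

Cronbach's alpha = 0.55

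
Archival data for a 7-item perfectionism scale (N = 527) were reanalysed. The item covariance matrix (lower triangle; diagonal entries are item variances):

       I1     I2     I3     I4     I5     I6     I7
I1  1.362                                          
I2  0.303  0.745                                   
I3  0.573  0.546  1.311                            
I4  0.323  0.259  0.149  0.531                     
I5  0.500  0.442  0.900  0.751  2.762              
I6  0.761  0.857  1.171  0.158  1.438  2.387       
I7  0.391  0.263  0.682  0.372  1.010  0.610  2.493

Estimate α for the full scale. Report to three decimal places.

Σσᵢ² = 1.362 + 0.745 + 1.311 + 0.531 + 2.762 + 2.387 + 2.493 = 11.591
Sum of off-diagonal covariances = 12.459
total variance = 11.591 + 2 × 12.459 = 36.509
α = (k/(k−1))·(1 − Σσᵢ²/total variance) = (7/6)·(1 − 11.591/36.509) = 0.796

α = 0.796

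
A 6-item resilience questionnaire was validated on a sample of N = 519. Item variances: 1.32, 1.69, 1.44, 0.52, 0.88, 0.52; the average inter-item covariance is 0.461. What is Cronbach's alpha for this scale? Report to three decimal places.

ΣVar(i) = 1.32 + 1.69 + 1.44 + 0.52 + 0.88 + 0.52 = 6.37
Sum of the 15 distinct covariances = 15 × 0.461 = 6.915
σ²_total = ΣVar(i) + 2·Σcov = 6.37 + 2 × 6.915 = 20.200
α = (6/5)·(1 − 6.37/20.200) = 0.822

α = 0.822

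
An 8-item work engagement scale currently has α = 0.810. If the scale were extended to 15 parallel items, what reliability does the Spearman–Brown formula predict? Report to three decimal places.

Length factor m = 15/8 = 1.8750
α' = m·α / (1 + (m−1)·α)
   = 15/8 × 0.810 / (1 + (15/8 − 1) × 0.810)
   = 1.5188 / 1.7087 = 0.889

predicted reliability = 0.889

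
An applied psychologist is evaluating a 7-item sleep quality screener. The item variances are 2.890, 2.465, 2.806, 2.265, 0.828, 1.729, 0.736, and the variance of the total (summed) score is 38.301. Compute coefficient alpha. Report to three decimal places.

ΣVar(i) = 2.890 + 2.465 + 2.806 + 2.265 + 0.828 + 1.729 + 0.736 = 13.719
α = (k/(k−1))·(1 − ΣVar(i)/total variance) = (7/6)·(1 − 13.719/38.301) = 0.749

α = 0.749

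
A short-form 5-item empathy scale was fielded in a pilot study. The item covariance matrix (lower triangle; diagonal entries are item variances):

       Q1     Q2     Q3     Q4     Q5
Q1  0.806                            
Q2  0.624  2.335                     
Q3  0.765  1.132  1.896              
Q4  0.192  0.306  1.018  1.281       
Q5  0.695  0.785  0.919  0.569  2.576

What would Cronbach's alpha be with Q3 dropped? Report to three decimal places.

Remaining items: Q1, Q2, Q4, Q5 (k = 4).
ΣVar(i) = 0.806 + 2.335 + 1.281 + 2.576 = 6.998
σ²_total = 6.998 + 2 × 3.171 = 13.340
α (item deleted) = (4/3)·(1 − 6.998/13.340) = 0.634

α = 0.634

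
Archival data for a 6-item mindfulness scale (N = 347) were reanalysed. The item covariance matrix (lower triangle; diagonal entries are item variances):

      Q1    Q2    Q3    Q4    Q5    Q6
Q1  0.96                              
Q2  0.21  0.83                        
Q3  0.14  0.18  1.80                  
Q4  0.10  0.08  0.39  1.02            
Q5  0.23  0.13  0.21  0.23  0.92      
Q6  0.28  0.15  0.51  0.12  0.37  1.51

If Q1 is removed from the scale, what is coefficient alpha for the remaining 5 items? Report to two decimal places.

coefficient alpha = 0.55

Remaining items: Q2, Q3, Q4, Q5, Q6 (k = 5).
sum of item variances = 0.83 + 1.80 + 1.02 + 0.92 + 1.51 = 6.08
σ²_total = 6.08 + 2 × 2.37 = 10.82
α (item deleted) = (5/4)·(1 − 6.08/10.82) = 0.55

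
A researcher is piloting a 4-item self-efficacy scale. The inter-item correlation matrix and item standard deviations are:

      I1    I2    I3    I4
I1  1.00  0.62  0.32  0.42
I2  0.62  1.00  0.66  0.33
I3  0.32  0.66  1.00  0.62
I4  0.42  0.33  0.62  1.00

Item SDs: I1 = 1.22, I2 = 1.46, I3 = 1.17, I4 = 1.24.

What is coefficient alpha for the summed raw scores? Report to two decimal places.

Σσ²ᵢ = 1.22² + 1.46² + 1.17² + 1.24² = 6.5265
Covariances σ_ij = r_ij · s_i · s_j:
  σ(I1,I2) = 0.62 × 1.22 × 1.46 = 1.1043
  σ(I1,I3) = 0.32 × 1.22 × 1.17 = 0.4568
  σ(I1,I4) = 0.42 × 1.22 × 1.24 = 0.6354
  σ(I2,I3) = 0.66 × 1.46 × 1.17 = 1.1274
  σ(I2,I4) = 0.33 × 1.46 × 1.24 = 0.5974
  σ(I3,I4) = 0.62 × 1.17 × 1.24 = 0.8995
σ²_T = Σσ²ᵢ + 2·Σσ_ij = 6.5265 + 2 × 4.8208 = 16.1681
α = (4/3)·(1 − 6.5265/16.1681) = 0.80

α = 0.80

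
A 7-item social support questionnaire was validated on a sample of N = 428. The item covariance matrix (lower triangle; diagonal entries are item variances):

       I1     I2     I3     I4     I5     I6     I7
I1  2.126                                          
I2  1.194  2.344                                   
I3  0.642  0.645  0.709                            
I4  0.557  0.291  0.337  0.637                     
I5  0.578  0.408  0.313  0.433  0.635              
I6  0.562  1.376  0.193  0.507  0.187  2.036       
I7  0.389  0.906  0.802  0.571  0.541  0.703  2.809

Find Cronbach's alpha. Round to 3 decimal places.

Σσ²ᵢ = 2.126 + 2.344 + 0.709 + 0.637 + 0.635 + 2.036 + 2.809 = 11.296
Sum of off-diagonal covariances = 12.135
total variance = 11.296 + 2 × 12.135 = 35.566
α = (k/(k−1))·(1 − Σσ²ᵢ/total variance) = (7/6)·(1 − 11.296/35.566) = 0.796

α = 0.796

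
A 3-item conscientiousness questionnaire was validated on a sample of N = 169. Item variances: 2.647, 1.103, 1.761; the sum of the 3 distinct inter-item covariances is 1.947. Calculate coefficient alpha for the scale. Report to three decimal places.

α = 0.621

ΣVar(i) = 2.647 + 1.103 + 1.761 = 5.511
Sum of distinct covariances = 1.947
σ²_total = ΣVar(i) + 2·Σcov = 5.511 + 2 × 1.947 = 9.405
α = (3/2)·(1 − 5.511/9.405) = 0.621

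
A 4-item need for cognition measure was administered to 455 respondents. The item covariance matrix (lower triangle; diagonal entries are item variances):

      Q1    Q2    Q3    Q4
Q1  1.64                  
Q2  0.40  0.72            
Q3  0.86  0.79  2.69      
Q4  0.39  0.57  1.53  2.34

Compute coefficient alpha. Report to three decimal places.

coefficient alpha = 0.735

Σσ²ᵢ = 1.64 + 0.72 + 2.69 + 2.34 = 7.39
Sum of the distinct covariances = 4.54
σ²_total = 7.39 + 2 × 4.54 = 16.47
α = (k/(k−1))·(1 − Σσ²ᵢ/σ²_total) = (4/3)·(1 − 7.39/16.47) = 0.735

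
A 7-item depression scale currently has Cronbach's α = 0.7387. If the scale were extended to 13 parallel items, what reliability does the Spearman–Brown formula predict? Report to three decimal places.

predicted reliability = 0.840

Length factor m = 13/7 = 1.8571
α' = m·α / (1 + (m−1)·α)
   = 13/7 × 0.7387 / (1 + (13/7 − 1) × 0.7387)
   = 1.3719 / 1.6332 = 0.840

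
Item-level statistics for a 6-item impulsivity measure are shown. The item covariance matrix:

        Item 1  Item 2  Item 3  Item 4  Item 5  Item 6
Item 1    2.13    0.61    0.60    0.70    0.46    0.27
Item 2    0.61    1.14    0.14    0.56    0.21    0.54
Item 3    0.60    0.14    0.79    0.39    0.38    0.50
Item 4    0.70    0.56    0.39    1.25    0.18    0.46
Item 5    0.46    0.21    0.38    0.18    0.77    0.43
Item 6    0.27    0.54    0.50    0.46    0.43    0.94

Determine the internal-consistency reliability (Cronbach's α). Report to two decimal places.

sum of item variances = 2.13 + 1.14 + 0.79 + 1.25 + 0.77 + 0.94 = 7.02
Σ_{i<j} σ_ij = 6.43
σ²_total = 7.02 + 2 × 6.43 = 19.88
α = (k/(k−1))·(1 − sum of item variances/σ²_total) = (6/5)·(1 − 7.02/19.88) = 0.78

Cronbach's α = 0.78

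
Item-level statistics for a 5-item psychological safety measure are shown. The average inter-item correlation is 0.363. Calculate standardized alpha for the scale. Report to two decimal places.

Standardized α = k·r̄ / (1 + (k−1)·r̄) = 5 × 0.363 / (1 + 4 × 0.363)
  = 1.8150 / 2.4520 = 0.74

standardized alpha = 0.74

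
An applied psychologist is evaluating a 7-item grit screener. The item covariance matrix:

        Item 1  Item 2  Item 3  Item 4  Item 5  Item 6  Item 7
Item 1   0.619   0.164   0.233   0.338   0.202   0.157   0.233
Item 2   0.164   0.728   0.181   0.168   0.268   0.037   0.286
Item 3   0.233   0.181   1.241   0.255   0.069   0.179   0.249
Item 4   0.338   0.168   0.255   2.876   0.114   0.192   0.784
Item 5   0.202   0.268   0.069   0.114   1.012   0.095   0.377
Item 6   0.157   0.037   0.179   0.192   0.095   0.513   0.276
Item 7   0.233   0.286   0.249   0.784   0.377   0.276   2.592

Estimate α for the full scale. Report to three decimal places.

α = 0.587

ΣVar(i) = 0.619 + 0.728 + 1.241 + 2.876 + 1.012 + 0.513 + 2.592 = 9.581
Sum of the distinct covariances = 4.857
σ²_total = 9.581 + 2 × 4.857 = 19.295
α = (k/(k−1))·(1 − ΣVar(i)/σ²_total) = (7/6)·(1 − 9.581/19.295) = 0.587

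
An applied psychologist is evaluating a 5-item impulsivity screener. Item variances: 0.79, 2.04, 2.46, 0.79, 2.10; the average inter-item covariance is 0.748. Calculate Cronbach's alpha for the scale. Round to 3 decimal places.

ΣVar(i) = 0.79 + 2.04 + 2.46 + 0.79 + 2.10 = 8.18
Sum of the 10 distinct covariances = 10 × 0.748 = 7.480
σ²_total = ΣVar(i) + 2·Σcov = 8.18 + 2 × 7.480 = 23.140
α = (5/4)·(1 − 8.18/23.140) = 0.808

α = 0.808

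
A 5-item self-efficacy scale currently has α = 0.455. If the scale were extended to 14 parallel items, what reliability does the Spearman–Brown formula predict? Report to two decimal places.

Length factor m = 14/5 = 2.8000
α' = m·α / (1 + (m−1)·α)
   = 14/5 × 0.455 / (1 + (14/5 − 1) × 0.455)
   = 1.2740 / 1.8190 = 0.70

predicted reliability = 0.70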